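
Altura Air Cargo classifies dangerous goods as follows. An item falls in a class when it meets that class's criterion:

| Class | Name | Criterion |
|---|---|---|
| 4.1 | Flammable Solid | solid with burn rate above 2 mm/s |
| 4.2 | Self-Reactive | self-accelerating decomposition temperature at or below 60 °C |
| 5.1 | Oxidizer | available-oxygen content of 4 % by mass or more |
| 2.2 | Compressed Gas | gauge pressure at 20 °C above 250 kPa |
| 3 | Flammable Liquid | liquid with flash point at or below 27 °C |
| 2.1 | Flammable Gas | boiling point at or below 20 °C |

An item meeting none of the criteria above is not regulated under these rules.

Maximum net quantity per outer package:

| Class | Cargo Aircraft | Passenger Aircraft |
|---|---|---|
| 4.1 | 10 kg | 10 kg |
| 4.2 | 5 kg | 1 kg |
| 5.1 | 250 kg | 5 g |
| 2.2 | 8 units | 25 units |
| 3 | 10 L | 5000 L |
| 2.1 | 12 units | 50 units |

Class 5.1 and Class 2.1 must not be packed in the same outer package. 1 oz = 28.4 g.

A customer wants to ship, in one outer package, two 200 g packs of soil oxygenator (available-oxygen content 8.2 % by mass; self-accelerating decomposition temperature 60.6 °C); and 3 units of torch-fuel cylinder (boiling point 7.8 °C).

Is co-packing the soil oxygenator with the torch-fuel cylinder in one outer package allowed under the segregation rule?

No

With available-oxygen content 8.2 % by mass (≥ 4 % by mass), the soil oxygenator falls in Class 5.1.
The torch-fuel cylinder has boiling point 7.8 °C, which is ≤ 20 °C, so it is Class 2.1 (Flammable Gas).
Class 5.1 and Class 2.1 may not share an outer package.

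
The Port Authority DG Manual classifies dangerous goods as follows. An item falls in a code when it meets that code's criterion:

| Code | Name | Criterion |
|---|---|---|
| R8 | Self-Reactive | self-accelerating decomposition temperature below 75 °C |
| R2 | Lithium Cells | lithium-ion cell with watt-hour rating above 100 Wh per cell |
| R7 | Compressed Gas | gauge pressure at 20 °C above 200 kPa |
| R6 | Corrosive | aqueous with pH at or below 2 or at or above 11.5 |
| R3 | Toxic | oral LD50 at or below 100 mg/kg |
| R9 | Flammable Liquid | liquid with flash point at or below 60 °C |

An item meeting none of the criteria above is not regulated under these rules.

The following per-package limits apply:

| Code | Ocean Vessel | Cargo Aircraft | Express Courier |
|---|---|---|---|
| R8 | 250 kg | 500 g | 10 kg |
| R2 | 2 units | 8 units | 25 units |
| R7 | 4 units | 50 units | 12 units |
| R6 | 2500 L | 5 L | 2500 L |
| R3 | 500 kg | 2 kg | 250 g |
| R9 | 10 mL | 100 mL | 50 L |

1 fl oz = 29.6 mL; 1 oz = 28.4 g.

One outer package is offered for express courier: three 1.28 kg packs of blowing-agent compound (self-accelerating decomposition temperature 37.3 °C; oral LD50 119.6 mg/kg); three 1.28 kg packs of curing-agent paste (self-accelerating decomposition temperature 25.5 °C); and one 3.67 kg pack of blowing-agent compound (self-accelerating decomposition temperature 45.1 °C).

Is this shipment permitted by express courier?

With self-accelerating decomposition temperature 37.3 °C (< 75 °C), the blowing-agent compound falls in Code R8.
The curing-agent paste has self-accelerating decomposition temperature 25.5 °C, which is < 75 °C, so it is Code R8 (Self-Reactive).
The blowing-agent compound has self-accelerating decomposition temperature 45.1 °C, which is < 75 °C, so it is Code R8 (Self-Reactive).
Total Code R8: (three 1.28 kg packs = 3.84 kg) + (three 1.28 kg packs = 3.84 kg) + 3.67 kg = 11.35 kg.
11.35 kg > 10 kg (express courier limit, Code R8) — over the limit.

No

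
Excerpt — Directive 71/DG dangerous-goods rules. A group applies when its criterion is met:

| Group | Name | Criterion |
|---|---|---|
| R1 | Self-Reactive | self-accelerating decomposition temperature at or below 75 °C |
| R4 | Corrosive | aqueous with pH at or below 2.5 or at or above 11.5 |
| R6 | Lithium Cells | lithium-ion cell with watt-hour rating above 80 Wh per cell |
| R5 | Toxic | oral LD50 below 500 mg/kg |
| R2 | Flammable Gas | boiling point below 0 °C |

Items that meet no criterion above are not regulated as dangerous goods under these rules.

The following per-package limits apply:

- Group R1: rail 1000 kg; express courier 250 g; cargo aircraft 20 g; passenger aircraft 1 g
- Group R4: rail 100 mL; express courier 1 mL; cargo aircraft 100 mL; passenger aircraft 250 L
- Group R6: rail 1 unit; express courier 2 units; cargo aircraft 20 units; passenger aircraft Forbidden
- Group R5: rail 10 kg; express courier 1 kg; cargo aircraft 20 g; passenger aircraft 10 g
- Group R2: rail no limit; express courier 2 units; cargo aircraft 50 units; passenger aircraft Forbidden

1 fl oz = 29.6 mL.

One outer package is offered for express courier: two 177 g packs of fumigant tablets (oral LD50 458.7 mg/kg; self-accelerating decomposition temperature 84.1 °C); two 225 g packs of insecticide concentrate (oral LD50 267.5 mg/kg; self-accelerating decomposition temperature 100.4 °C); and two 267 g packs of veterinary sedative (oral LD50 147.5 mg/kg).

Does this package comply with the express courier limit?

No

With oral LD50 458.7 mg/kg (< 500 mg/kg), the fumigant tablets fall in Group R5.
Oral LD50 267.5 mg/kg meets the Group R5 criterion (Toxic), so the insecticide concentrate is Group R5.
With oral LD50 147.5 mg/kg (< 500 mg/kg), the veterinary sedative falls in Group R5.
Group R5 net quantity: (two 177 g packs = 354 g) + (two 225 g packs = 450 g) + (two 267 g packs = 534 g) = 1.338 kg.
That exceeds the Group R5 express courier limit of 1 kg.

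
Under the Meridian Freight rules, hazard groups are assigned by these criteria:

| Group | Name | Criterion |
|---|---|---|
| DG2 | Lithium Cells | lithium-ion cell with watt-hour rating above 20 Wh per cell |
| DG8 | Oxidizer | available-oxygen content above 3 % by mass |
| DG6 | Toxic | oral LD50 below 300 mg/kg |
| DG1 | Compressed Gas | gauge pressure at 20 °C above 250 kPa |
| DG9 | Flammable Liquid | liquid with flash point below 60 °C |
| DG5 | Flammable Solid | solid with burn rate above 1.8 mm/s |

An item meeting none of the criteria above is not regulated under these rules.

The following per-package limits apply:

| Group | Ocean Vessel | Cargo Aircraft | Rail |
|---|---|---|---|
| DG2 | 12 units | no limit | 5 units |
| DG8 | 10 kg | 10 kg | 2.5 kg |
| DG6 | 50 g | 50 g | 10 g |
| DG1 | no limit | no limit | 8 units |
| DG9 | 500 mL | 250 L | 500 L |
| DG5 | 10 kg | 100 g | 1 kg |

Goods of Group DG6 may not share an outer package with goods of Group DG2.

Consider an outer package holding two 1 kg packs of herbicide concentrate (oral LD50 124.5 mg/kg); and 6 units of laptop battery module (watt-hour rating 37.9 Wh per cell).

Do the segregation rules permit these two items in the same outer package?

With oral LD50 124.5 mg/kg (< 300 mg/kg), the herbicide concentrate falls in Group DG6.
Laptop battery module: watt-hour rating 37.9 Wh per cell > 20 Wh per cell → Group DG2 (Lithium Cells).
Group DG6 and Group DG2 may not share an outer package.

No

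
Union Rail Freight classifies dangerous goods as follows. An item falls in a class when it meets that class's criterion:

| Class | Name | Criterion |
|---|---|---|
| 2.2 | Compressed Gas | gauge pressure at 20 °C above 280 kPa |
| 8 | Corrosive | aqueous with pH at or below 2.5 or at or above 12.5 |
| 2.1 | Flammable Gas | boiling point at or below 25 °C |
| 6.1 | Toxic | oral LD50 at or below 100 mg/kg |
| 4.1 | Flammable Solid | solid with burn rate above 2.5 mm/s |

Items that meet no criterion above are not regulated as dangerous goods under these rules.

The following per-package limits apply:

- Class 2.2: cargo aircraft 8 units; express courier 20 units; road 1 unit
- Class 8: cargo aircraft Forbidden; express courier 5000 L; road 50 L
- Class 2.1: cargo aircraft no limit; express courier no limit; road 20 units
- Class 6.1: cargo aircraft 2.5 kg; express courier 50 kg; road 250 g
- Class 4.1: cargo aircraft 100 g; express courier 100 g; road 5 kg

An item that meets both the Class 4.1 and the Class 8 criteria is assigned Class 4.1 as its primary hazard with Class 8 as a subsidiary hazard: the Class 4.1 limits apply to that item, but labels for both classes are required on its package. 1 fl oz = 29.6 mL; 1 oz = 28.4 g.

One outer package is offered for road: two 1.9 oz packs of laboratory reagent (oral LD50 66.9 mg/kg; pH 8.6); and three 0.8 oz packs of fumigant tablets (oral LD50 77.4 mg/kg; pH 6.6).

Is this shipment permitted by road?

Oral LD50 66.9 mg/kg meets the Class 6.1 criterion (Toxic), so the laboratory reagent is Class 6.1.
Oral LD50 77.4 mg/kg meets the Class 6.1 criterion (Toxic), so the fumigant tablets are Class 6.1.
Class 6.1 net quantity: (two 1.9 oz packs = 107.92 g) + (three 0.8 oz packs = 68.16 g) = 176.08 g.
176.08 g ≤ 250 g (road limit, Class 6.1) — within limit.

Yes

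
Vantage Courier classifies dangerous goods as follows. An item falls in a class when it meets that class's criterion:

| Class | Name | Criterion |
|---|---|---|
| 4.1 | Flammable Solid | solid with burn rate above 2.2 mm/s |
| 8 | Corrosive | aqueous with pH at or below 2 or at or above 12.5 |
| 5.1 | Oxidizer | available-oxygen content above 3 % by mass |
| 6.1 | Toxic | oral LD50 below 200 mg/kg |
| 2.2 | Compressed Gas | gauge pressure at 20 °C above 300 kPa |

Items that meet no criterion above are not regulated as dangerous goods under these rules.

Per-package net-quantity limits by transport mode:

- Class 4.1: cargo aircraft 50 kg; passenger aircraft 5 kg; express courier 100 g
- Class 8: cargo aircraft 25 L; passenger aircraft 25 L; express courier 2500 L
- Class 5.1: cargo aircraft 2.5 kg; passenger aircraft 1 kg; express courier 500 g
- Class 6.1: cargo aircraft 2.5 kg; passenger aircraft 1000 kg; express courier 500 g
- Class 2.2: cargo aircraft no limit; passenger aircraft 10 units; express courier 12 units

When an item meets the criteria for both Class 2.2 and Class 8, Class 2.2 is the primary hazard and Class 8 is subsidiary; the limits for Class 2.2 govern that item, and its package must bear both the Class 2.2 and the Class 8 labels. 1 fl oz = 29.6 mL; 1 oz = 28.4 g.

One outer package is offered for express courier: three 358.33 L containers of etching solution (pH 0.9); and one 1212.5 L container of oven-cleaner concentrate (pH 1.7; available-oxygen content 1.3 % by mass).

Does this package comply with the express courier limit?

With pH 0.9 (≤ 2), the etching solution falls in Class 8.
pH 1.7 meets the Class 8 criterion (Corrosive), so the oven-cleaner concentrate is Class 8.
Total Class 8: (three 358.33 L containers = 1074.99 L) + 1212.5 L = 2287.49 L.
That is within the Class 8 express courier limit of 2500 L.

Yes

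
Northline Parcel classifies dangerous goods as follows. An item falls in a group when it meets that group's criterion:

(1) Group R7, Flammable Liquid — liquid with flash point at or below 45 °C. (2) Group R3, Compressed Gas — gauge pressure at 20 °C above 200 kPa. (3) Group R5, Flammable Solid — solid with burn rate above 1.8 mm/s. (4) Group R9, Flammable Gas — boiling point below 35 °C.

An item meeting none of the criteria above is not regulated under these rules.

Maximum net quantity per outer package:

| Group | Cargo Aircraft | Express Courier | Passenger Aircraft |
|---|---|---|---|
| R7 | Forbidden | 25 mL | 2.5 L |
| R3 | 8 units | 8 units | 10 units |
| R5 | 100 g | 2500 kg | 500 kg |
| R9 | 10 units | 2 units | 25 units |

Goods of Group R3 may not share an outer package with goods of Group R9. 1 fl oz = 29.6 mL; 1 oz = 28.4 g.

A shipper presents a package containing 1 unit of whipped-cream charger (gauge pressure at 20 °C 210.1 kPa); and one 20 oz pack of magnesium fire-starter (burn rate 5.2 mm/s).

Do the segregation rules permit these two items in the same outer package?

Yes

Gauge pressure at 20 °C 210.1 kPa meets the Group R3 criterion (Compressed Gas), so the whipped-cream charger is Group R3.
The magnesium fire-starter has burn rate 5.2 mm/s, which is > 1.8 mm/s, so it is Group R5 (Flammable Solid).
No segregation rule bars Group R3 with Group R5.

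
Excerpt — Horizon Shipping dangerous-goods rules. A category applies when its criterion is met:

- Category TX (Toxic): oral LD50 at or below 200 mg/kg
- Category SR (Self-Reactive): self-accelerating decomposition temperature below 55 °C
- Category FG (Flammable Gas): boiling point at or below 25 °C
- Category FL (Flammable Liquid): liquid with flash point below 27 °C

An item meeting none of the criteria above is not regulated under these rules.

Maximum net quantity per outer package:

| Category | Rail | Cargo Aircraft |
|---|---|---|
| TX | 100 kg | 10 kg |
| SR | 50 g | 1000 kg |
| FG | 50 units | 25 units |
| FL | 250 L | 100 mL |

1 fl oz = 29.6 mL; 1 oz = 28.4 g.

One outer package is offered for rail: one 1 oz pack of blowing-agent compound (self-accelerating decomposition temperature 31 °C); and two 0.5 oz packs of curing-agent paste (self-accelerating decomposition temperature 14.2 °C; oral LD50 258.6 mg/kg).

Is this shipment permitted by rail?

No

With self-accelerating decomposition temperature 31 °C (< 55 °C), the blowing-agent compound falls in Category SR.
Curing-agent paste: self-accelerating decomposition temperature 14.2 °C < 55 °C → Category SR (Self-Reactive).
Total Category SR: (one 1 oz pack = 28.4 g) + (two 0.5 oz packs = 28.4 g) = 56.8 g.
56.8 g exceeds the rail limit of 50 g for Category SR.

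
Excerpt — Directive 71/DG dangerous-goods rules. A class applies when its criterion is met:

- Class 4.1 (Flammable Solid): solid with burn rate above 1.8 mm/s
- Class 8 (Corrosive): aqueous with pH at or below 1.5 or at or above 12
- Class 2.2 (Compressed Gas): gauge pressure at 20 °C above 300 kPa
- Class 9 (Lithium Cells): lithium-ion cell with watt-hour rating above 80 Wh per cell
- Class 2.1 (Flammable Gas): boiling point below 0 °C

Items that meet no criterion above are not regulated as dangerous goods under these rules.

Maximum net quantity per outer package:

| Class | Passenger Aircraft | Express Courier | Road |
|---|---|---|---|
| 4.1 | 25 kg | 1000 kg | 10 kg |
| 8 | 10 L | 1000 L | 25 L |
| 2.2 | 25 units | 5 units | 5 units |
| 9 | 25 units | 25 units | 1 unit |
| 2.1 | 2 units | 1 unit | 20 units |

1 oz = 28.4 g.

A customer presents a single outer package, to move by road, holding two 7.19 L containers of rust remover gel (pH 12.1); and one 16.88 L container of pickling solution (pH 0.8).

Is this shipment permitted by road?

No

The rust remover gel has pH 12.1, which is ≥ 12, so it is Class 8 (Corrosive).
With pH 0.8 (≤ 1.5), the pickling solution falls in Class 8.
Class 8 net quantity: (two 7.19 L containers = 14.38 L) + 16.88 L = 31.26 L.
31.26 L exceeds the road limit of 25 L for Class 8.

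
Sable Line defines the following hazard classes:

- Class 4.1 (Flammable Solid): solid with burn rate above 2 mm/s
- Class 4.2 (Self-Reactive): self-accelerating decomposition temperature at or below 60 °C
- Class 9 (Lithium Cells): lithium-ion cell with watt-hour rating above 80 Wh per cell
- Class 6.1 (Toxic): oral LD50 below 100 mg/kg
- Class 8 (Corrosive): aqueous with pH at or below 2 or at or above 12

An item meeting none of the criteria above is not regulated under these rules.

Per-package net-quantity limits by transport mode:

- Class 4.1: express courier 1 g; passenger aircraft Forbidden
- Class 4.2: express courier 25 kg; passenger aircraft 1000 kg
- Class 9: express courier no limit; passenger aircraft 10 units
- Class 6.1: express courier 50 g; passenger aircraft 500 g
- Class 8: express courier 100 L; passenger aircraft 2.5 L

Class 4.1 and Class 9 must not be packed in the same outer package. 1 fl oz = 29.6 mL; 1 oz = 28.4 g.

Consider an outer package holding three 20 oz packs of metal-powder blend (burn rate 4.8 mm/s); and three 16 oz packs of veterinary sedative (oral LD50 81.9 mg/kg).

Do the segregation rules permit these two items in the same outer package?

The metal-powder blend has burn rate 4.8 mm/s, which is > 2 mm/s, so it is Class 4.1 (Flammable Solid).
Veterinary sedative: oral LD50 81.9 mg/kg < 100 mg/kg → Class 6.1 (Toxic).
No segregation rule bars Class 4.1 with Class 6.1.

Yes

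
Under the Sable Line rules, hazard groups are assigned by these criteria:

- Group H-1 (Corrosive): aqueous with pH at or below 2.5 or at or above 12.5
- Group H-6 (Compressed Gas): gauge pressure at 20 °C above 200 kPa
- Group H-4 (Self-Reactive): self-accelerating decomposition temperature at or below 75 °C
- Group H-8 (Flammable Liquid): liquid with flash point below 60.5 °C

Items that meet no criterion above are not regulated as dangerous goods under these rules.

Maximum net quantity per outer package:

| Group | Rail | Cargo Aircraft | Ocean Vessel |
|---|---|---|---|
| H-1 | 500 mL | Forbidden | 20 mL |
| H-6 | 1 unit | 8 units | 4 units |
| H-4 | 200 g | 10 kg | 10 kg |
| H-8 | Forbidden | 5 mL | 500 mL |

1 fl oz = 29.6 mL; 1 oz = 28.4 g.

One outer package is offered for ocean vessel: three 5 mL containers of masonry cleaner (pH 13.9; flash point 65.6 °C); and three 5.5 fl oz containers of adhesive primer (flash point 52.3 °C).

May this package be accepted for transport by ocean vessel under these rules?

Masonry cleaner: pH 13.9 ≥ 12.5 → Group H-1 (Corrosive).
With flash point 52.3 °C (< 60.5 °C), the adhesive primer falls in Group H-8.
Group H-1 quantity: three 5 mL containers = 15 mL.
That is within the Group H-1 ocean vessel limit of 20 mL.
Group H-8 quantity: three 5.5 fl oz containers = 488.4 mL.
That is within the Group H-8 ocean vessel limit of 500 mL.
Every hazard group is within its ocean vessel limit and no segregation rule is violated.

Yes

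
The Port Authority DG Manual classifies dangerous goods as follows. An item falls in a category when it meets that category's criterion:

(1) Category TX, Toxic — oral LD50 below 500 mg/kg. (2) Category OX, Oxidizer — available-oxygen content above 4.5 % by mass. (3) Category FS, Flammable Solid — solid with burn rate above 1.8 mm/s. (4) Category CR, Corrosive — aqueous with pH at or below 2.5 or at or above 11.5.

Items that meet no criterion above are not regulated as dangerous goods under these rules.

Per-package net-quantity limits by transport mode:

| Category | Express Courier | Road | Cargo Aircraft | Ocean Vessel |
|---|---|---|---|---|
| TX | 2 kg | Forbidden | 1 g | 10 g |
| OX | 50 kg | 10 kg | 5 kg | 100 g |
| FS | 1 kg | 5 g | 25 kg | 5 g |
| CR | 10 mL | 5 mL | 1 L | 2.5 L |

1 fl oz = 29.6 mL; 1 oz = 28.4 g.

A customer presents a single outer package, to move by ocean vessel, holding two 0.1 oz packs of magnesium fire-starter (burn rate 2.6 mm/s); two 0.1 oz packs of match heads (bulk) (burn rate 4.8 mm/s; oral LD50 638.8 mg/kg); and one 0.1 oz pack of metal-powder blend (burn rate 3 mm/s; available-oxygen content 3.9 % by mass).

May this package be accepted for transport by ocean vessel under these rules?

No

Magnesium fire-starter: burn rate 2.6 mm/s > 1.8 mm/s → Category FS (Flammable Solid).
Match heads (bulk): burn rate 4.8 mm/s > 1.8 mm/s → Category FS (Flammable Solid).
With burn rate 3 mm/s (> 1.8 mm/s), the metal-powder blend falls in Category FS.
Category FS net quantity: (two 0.1 oz packs = 5.68 g) + (two 0.1 oz packs = 5.68 g) + (one 0.1 oz pack = 2.84 g) = 14.2 g.
14.2 g exceeds the ocean vessel limit of 5 g for Category FS.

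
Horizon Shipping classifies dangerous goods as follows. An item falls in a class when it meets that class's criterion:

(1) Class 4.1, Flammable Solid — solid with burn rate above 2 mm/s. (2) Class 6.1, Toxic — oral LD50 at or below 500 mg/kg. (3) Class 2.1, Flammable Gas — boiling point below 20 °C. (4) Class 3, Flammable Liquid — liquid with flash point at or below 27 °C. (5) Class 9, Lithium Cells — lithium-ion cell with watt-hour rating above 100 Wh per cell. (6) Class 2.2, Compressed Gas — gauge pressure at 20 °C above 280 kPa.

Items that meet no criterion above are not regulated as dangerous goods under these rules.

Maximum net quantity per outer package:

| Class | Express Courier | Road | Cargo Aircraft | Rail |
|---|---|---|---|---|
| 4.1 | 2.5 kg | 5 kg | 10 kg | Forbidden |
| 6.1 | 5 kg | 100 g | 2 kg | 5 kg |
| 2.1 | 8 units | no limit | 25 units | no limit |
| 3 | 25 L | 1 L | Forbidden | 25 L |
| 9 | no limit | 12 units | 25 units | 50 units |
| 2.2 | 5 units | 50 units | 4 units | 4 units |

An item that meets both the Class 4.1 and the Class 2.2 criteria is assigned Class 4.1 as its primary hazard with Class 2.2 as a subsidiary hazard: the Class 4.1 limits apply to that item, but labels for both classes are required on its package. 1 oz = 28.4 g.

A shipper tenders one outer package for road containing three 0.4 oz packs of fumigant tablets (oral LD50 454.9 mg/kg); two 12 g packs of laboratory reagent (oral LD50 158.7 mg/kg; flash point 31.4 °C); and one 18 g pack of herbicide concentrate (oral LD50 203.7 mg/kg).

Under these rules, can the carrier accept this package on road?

Yes

Oral LD50 454.9 mg/kg meets the Class 6.1 criterion (Toxic), so the fumigant tablets are Class 6.1.
The laboratory reagent has oral LD50 158.7 mg/kg, which is ≤ 500 mg/kg, so it is Class 6.1 (Toxic).
The herbicide concentrate has oral LD50 203.7 mg/kg, which is ≤ 500 mg/kg, so it is Class 6.1 (Toxic).
Total Class 6.1: (three 0.4 oz packs = 34.08 g) + (two 12 g packs = 24 g) + 18 g = 76.08 g.
76.08 g is within the road limit of 100 g for Class 6.1.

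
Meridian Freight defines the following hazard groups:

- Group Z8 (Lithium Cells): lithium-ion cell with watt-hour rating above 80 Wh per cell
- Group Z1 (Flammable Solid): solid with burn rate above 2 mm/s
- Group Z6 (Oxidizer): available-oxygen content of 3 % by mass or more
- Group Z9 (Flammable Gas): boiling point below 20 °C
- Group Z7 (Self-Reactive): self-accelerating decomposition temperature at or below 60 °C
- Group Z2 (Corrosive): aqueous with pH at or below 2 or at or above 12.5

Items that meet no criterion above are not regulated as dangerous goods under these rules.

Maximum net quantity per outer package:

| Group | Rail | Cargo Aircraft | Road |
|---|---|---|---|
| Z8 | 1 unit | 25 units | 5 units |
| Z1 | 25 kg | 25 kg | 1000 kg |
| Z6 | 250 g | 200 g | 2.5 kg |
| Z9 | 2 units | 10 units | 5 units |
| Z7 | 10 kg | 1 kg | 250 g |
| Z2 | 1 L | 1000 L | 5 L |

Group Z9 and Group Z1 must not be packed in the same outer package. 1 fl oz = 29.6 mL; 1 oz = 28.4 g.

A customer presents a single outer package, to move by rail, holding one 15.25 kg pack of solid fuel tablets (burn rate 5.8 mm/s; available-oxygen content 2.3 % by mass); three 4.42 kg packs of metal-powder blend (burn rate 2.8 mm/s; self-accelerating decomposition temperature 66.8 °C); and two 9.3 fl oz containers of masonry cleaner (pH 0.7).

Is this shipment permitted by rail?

No

Burn rate 5.8 mm/s meets the Group Z1 criterion (Flammable Solid), so the solid fuel tablets are Group Z1.
Metal-powder blend: burn rate 2.8 mm/s > 2 mm/s → Group Z1 (Flammable Solid).
With pH 0.7 (≤ 2), the masonry cleaner falls in Group Z2.
Total Group Z1: 15.25 kg + (three 4.42 kg packs = 13.26 kg) = 28.51 kg.
28.51 kg exceeds the rail limit of 25 kg for Group Z1.
Group Z2 quantity: two 9.3 fl oz containers = 550.56 mL.
That is within the Group Z2 rail limit of 1 L.
The segregation rule (Group Z9 with Group Z1) does not apply to Group Z1 with Group Z2.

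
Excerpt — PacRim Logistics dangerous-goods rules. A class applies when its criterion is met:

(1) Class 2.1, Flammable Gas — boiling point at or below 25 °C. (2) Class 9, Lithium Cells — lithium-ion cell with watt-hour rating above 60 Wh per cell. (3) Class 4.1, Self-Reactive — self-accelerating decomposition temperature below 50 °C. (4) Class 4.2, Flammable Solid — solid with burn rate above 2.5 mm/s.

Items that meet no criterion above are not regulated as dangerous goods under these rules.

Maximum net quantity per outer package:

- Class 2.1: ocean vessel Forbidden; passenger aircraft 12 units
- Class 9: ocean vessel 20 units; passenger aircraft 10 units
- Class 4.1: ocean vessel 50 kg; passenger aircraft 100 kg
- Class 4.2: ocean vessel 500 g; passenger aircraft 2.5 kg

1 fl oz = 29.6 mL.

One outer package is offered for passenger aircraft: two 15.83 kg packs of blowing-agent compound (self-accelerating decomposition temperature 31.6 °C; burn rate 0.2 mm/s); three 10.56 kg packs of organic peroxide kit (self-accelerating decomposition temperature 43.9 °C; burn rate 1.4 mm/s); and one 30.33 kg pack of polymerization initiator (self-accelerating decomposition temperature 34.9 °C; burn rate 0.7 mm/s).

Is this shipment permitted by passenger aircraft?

Yes

Self-accelerating decomposition temperature 31.6 °C meets the Class 4.1 criterion (Self-Reactive), so the blowing-agent compound is Class 4.1.
Organic peroxide kit: self-accelerating decomposition temperature 43.9 °C < 50 °C → Class 4.1 (Self-Reactive).
Self-accelerating decomposition temperature 34.9 °C meets the Class 4.1 criterion (Self-Reactive), so the polymerization initiator is Class 4.1.
Class 4.1 net quantity: (two 15.83 kg packs = 31.66 kg) + (three 10.56 kg packs = 31.68 kg) + 30.33 kg = 93.67 kg.
That is within the Class 4.1 passenger aircraft limit of 100 kg.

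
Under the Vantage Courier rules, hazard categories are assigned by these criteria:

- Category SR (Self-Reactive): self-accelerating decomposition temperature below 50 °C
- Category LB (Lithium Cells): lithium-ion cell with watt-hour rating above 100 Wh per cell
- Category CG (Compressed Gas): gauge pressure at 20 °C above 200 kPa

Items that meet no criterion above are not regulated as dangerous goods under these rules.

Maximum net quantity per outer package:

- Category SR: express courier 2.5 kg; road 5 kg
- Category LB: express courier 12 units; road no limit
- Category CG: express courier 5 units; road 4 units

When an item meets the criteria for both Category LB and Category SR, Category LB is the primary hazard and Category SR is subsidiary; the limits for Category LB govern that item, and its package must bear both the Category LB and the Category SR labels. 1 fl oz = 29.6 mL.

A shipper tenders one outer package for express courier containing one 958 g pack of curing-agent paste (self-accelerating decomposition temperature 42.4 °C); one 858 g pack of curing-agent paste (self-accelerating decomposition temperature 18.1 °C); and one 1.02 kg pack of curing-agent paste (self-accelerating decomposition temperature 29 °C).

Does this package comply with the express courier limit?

No

With self-accelerating decomposition temperature 42.4 °C (< 50 °C), the curing-agent paste falls in Category SR.
Self-accelerating decomposition temperature 18.1 °C meets the Category SR criterion (Self-Reactive), so the curing-agent paste is Category SR.
With self-accelerating decomposition temperature 29 °C (< 50 °C), the curing-agent paste falls in Category SR.
Total Category SR: 958 g + 858 g + 1.02 kg = 2.836 kg.
2.836 kg exceeds the express courier limit of 2.5 kg for Category SR.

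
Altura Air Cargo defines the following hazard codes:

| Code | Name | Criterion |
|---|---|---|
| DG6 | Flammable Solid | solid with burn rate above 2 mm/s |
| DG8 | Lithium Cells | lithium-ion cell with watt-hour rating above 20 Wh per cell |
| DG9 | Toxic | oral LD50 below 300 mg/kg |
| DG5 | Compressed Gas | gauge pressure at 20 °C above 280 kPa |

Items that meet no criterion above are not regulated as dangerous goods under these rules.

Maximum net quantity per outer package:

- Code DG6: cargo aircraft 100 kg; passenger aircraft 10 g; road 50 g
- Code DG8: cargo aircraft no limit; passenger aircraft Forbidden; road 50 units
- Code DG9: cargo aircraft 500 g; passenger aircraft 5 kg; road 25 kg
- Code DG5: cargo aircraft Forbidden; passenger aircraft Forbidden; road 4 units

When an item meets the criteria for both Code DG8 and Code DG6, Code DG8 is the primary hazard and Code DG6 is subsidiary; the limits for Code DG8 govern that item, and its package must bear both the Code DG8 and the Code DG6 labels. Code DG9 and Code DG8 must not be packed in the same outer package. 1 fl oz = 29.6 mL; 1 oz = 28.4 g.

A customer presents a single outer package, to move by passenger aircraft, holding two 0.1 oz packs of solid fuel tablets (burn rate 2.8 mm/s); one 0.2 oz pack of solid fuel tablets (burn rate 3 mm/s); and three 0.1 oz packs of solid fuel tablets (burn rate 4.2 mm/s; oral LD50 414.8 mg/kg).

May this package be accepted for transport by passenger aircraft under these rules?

No

Burn rate 2.8 mm/s meets the Code DG6 criterion (Flammable Solid), so the solid fuel tablets are Code DG6.
Solid fuel tablets: burn rate 3 mm/s > 2 mm/s → Code DG6 (Flammable Solid).
Burn rate 4.2 mm/s meets the Code DG6 criterion (Flammable Solid), so the solid fuel tablets are Code DG6.
Code DG6 net quantity: (two 0.1 oz packs = 5.68 g) + (one 0.2 oz pack = 5.68 g) + (three 0.1 oz packs = 8.52 g) = 19.88 g.
19.88 g exceeds the passenger aircraft limit of 10 g for Code DG6.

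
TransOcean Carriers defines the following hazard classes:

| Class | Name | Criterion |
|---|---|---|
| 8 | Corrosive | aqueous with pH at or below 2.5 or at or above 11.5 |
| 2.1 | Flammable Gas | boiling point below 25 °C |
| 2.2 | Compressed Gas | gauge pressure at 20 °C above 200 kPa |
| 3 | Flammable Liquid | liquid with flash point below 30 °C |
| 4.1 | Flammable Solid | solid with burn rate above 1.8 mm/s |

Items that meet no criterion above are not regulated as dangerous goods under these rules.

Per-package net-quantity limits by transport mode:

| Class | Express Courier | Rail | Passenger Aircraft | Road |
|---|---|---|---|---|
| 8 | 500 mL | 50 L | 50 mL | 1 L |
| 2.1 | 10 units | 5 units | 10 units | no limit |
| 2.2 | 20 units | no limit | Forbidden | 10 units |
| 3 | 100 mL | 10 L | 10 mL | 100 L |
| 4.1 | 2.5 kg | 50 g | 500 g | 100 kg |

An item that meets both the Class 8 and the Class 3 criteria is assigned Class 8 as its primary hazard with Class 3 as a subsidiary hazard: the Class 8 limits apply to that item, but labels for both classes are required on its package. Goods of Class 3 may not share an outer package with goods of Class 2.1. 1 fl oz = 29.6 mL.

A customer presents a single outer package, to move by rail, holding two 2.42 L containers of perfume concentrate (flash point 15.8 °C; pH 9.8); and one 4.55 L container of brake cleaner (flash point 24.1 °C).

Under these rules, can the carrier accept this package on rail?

Perfume concentrate: flash point 15.8 °C < 30 °C → Class 3 (Flammable Liquid).
Brake cleaner: flash point 24.1 °C < 30 °C → Class 3 (Flammable Liquid).
Total Class 3: (two 2.42 L containers = 4.84 L) + 4.55 L = 9.39 L.
9.39 L ≤ 10 L (rail limit, Class 3) — within limit.

Yes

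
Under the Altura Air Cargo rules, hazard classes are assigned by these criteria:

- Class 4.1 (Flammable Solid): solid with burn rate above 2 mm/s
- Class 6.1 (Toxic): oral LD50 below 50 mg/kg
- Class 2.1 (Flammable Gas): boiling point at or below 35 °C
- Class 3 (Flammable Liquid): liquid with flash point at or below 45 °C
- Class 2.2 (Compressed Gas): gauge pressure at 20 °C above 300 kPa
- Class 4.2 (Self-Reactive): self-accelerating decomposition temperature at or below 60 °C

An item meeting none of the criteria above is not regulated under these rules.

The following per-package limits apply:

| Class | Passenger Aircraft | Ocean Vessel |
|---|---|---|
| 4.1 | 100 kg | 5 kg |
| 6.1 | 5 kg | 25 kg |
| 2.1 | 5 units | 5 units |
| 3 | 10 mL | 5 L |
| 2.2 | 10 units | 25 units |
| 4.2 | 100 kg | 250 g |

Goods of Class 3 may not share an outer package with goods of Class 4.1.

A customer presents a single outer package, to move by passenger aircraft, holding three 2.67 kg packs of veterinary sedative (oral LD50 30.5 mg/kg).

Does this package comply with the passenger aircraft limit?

No

The veterinary sedative has oral LD50 30.5 mg/kg, which is < 50 mg/kg, so it is Class 6.1 (Toxic).
Class 6.1 quantity: three 2.67 kg packs = 8.01 kg.
8.01 kg > 5 kg (passenger aircraft limit, Class 6.1) — over the limit.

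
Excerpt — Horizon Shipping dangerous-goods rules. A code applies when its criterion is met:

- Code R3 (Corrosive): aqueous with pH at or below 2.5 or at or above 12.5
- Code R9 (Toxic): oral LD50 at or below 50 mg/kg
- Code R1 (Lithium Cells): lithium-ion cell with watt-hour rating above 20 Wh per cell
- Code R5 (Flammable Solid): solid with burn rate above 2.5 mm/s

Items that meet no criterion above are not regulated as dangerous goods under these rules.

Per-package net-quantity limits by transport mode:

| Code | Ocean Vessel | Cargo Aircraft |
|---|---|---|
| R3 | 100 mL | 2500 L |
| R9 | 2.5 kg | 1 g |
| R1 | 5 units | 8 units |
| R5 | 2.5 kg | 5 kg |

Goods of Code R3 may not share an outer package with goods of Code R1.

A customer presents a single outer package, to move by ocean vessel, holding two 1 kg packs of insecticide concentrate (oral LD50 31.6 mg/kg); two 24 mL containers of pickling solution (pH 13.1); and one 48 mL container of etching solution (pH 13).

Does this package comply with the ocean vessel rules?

Yes

Oral LD50 31.6 mg/kg meets the Code R9 criterion (Toxic), so the insecticide concentrate is Code R9.
pH 13.1 meets the Code R3 criterion (Corrosive), so the pickling solution is Code R3.
pH 13 meets the Code R3 criterion (Corrosive), so the etching solution is Code R3.
Total Code R3: (two 24 mL containers = 48 mL) + 48 mL = 96 mL.
96 mL ≤ 100 mL (ocean vessel limit, Code R3) — within limit.
Code R9 quantity: two 1 kg packs = 2 kg.
2 kg ≤ 2.5 kg (ocean vessel limit, Code R9) — within limit.
The segregation rule (Code R3 with Code R1) does not apply to Code R3 with Code R9.
Every hazard code is within its ocean vessel limit and no segregation rule is violated.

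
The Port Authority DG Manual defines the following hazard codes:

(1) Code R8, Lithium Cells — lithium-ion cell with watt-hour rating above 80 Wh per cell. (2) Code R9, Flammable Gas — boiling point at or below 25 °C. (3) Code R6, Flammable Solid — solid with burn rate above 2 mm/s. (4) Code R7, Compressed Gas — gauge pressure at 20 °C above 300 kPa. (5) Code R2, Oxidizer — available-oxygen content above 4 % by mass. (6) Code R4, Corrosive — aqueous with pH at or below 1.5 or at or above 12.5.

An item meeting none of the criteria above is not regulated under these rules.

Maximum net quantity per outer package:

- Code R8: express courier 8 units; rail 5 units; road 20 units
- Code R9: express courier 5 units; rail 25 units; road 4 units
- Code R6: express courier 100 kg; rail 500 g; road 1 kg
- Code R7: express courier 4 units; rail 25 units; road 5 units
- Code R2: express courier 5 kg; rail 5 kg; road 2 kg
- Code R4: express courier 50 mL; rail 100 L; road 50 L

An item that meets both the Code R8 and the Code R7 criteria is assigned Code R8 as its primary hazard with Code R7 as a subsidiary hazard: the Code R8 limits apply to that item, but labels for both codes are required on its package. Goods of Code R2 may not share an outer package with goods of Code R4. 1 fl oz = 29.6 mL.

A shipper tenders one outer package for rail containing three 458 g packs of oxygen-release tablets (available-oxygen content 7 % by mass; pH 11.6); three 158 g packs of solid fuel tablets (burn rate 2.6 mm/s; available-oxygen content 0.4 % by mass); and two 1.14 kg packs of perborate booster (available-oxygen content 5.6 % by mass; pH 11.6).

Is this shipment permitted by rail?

Yes

Available-oxygen content 7 % by mass meets the Code R2 criterion (Oxidizer), so the oxygen-release tablets are Code R2.
Burn rate 2.6 mm/s meets the Code R6 criterion (Flammable Solid), so the solid fuel tablets are Code R6.
With available-oxygen content 5.6 % by mass (> 4 % by mass), the perborate booster falls in Code R2.
Code R2 net quantity: (three 458 g packs = 1.374 kg) + (two 1.14 kg packs = 2.28 kg) = 3.654 kg.
3.654 kg is within the rail limit of 5 kg for Code R2.
Code R6 quantity: three 158 g packs = 474 g.
474 g ≤ 500 g (rail limit, Code R6) — within limit.
The segregation rule (Code R2 with Code R4) does not apply to Code R2 with Code R6.
Every hazard code is within its rail limit and no segregation rule is violated.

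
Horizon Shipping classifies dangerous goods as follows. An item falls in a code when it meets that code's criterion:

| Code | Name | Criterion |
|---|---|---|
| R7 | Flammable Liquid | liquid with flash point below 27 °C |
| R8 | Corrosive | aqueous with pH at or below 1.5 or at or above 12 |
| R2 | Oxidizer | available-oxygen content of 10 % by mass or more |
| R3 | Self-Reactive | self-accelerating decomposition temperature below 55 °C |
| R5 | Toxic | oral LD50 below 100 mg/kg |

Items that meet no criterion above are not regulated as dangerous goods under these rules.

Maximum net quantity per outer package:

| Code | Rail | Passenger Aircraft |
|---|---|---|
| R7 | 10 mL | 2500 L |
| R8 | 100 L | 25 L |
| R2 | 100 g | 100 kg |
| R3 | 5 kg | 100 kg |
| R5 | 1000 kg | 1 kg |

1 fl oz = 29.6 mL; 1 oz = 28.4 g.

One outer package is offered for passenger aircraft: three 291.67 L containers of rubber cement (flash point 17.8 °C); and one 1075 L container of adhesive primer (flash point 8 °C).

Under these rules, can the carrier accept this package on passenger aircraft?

Flash point 17.8 °C meets the Code R7 criterion (Flammable Liquid), so the rubber cement is Code R7.
Flash point 8 °C meets the Code R7 criterion (Flammable Liquid), so the adhesive primer is Code R7.
Code R7 net quantity: (three 291.67 L containers = 875.01 L) + 1075 L = 1950.01 L.
1950.01 L is within the passenger aircraft limit of 2500 L for Code R7.

Yes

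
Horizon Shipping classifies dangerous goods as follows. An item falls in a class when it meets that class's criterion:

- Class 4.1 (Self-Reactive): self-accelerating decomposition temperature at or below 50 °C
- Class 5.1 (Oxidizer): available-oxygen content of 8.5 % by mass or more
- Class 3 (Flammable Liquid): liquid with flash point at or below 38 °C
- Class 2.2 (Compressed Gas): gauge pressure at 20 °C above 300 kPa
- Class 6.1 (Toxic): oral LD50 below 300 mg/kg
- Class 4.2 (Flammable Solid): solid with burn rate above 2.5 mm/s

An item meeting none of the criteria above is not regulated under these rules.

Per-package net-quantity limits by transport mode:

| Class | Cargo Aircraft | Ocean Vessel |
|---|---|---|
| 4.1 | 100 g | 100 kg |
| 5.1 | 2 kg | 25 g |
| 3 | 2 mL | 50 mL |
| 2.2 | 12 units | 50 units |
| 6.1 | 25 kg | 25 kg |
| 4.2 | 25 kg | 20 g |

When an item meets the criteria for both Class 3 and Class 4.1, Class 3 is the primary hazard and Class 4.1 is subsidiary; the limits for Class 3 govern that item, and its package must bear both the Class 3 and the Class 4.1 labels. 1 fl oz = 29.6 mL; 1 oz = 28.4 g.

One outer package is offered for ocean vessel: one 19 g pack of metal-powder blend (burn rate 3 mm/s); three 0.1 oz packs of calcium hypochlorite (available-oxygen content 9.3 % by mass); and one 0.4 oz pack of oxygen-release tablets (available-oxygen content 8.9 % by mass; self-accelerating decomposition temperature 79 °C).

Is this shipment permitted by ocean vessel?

The metal-powder blend has burn rate 3 mm/s, which is > 2.5 mm/s, so it is Class 4.2 (Flammable Solid).
The calcium hypochlorite has available-oxygen content 9.3 % by mass, which is ≥ 8.5 % by mass, so it is Class 5.1 (Oxidizer).
Available-oxygen content 8.9 % by mass meets the Class 5.1 criterion (Oxidizer), so the oxygen-release tablets are Class 5.1.
Total Class 5.1: (three 0.1 oz packs = 8.52 g) + (one 0.4 oz pack = 11.36 g) = 19.88 g.
19.88 g is within the ocean vessel limit of 25 g for Class 5.1.
Class 4.2 quantity: 19 g.
That is within the Class 4.2 ocean vessel limit of 20 g.
Every hazard class is within its ocean vessel limit and no segregation rule is violated.

Yes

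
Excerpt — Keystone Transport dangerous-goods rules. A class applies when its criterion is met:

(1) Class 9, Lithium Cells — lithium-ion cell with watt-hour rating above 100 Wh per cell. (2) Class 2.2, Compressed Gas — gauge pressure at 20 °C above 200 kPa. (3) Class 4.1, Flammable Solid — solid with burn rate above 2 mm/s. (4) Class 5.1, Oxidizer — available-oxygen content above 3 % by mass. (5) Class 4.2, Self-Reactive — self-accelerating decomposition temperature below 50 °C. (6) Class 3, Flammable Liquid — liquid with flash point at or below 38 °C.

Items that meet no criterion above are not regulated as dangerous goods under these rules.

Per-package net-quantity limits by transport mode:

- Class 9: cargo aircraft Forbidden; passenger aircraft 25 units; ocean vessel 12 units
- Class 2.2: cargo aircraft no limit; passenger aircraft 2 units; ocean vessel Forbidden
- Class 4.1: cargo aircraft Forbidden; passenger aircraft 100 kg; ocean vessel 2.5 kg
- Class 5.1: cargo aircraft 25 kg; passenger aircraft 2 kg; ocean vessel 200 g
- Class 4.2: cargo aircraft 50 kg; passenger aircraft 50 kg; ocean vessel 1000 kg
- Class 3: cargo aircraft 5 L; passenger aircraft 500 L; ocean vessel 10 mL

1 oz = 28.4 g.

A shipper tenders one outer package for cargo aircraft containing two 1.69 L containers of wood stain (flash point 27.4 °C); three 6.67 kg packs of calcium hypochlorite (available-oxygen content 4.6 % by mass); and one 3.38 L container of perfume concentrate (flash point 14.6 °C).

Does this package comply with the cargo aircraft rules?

The wood stain has flash point 27.4 °C, which is ≤ 38 °C, so it is Class 3 (Flammable Liquid).
Available-oxygen content 4.6 % by mass meets the Class 5.1 criterion (Oxidizer), so the calcium hypochlorite is Class 5.1.
Perfume concentrate: flash point 14.6 °C ≤ 38 °C → Class 3 (Flammable Liquid).
Class 3 net quantity: (two 1.69 L containers = 3.38 L) + 3.38 L = 6.76 L.
That exceeds the Class 3 cargo aircraft limit of 5 L.
Class 5.1 quantity: three 6.67 kg packs = 20.01 kg.
20.01 kg ≤ 25 kg (cargo aircraft limit, Class 5.1) — within limit.

No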